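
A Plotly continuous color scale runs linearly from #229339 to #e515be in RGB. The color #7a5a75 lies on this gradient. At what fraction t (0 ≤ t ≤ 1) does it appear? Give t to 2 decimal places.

Invert the lerp on the R channel (largest span, 195): t = (122 − 34) / (229 − 34) = 88/195 = 0.45128.
Check on G: (90 − 147)/(21 − 147) = 0.4524 ✓

0.45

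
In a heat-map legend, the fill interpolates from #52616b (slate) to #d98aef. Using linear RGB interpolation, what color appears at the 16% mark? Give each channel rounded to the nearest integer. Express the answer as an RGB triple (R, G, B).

(104, 104, 128)

#52616b → (82, 97, 107); #d98aef → (217, 138, 239).
16% corresponds to t = 0.16.
R = 82 + 0.16 × (217 − 82) = 82 + 0.16 × 135 = 103.6 → 104
G = 97 + 0.16 × (138 − 97) = 97 + 0.16 × 41 = 103.56 → 104
B = 107 + 0.16 × (239 − 107) = 107 + 0.16 × 132 = 128.12 → 128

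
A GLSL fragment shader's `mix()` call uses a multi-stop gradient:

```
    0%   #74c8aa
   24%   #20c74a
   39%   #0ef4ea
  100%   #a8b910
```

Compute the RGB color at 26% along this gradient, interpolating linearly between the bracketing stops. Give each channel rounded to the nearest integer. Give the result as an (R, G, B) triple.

26% lies between the 24% and 39% stops, so the local fraction is t = (26 − 24)/(39 − 24) = 2/15 ≈ 0.1333.
#20c74a → (32, 199, 74); #0ef4ea → (14, 244, 234).
R = 32 + 0.1333 × (14 − 32) = 29.601 → 30
G = 199 + 0.1333 × (244 − 199) = 204.999 → 205
B = 74 + 0.1333 × (234 − 74) = 95.328 → 95

(30, 205, 95)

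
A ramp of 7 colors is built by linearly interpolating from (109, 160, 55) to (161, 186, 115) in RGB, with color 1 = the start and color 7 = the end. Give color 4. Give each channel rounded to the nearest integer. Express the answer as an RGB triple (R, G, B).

With 7 swatches and endpoints inclusive, swatch 4 sits at t = (4 − 1)/(7 − 1) = 3/6 ≈ 0.5.
R = 109 + 0.5 × (161 − 109) = 135 → 135
G = 160 + 0.5 × (186 − 160) = 173 → 173
B = 55 + 0.5 × (115 − 55) = 85 → 85

(135, 173, 85)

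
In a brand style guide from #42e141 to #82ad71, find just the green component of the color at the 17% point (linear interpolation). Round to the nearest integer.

216

G₁ = 225 (from #42e141), G₂ = 173 (from #82ad71).
G = 225 + 0.17 × (173 − 225) = 216.16 → 216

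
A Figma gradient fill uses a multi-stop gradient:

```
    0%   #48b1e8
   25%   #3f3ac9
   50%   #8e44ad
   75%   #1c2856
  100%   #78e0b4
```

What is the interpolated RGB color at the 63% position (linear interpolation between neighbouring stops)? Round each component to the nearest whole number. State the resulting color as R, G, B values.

63% lies between the 50% and 75% stops, so the local fraction is t = (63 − 50)/(75 − 50) = 13/25 ≈ 0.52.
#8e44ad → (142, 68, 173); #1c2856 → (28, 40, 86).
R = 142 + 0.52 × (28 − 142) = 82.72 → 83
G = 68 + 0.52 × (40 − 68) = 53.44 → 53
B = 173 + 0.52 × (86 − 173) = 127.76 → 128

(83, 53, 128)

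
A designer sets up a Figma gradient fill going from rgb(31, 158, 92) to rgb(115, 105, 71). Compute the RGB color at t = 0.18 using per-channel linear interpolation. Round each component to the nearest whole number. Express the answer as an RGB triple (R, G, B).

R = 31 + 0.18 × (115 − 31) = 31 + 0.18 × 84 = 46.12 → 46
G = 158 + 0.18 × (105 − 158) = 158 + 0.18 × -53 = 148.46 → 148
B = 92 + 0.18 × (71 − 92) = 92 + 0.18 × -21 = 88.22 → 88

(46, 148, 88)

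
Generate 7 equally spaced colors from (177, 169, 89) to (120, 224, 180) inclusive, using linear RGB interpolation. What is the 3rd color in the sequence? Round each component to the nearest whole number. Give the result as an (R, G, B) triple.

(158, 187, 119)

With 7 swatches and endpoints inclusive, swatch 3 sits at t = (3 − 1)/(7 − 1) = 2/6 ≈ 0.3333.
R = 177 + 0.3333 × (120 − 177) = 158.002 → 158
G = 169 + 0.3333 × (224 − 169) = 187.332 → 187
B = 89 + 0.3333 × (180 − 89) = 119.33 → 119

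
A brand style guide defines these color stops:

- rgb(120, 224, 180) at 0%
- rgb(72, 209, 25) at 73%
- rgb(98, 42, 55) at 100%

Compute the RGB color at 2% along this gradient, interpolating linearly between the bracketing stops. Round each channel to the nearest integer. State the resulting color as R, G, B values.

2% lies between the 0% and 73% stops, so the local fraction is t = (2 − 0)/(73 − 0) = 2/73 ≈ 0.0274.
R = 120 + 0.0274 × (72 − 120) = 118.685 → 119
G = 224 + 0.0274 × (209 − 224) = 223.589 → 224
B = 180 + 0.0274 × (25 − 180) = 175.753 → 176

(119, 224, 176)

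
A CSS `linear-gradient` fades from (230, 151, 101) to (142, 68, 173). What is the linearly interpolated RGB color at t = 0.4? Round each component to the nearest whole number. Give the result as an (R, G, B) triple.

R = 230 + 0.4 × (142 − 230) = 230 + 0.4 × -88 = 194.8 → 195
G = 151 + 0.4 × (68 − 151) = 151 + 0.4 × -83 = 117.8 → 118
B = 101 + 0.4 × (173 − 101) = 101 + 0.4 × 72 = 129.8 → 130
So the blended color is (195, 118, 130), about #c37682.

(195, 118, 130)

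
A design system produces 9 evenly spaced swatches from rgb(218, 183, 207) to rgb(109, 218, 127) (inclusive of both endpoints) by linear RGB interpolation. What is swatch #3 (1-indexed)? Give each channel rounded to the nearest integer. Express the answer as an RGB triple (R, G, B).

With 9 swatches and endpoints inclusive, swatch 3 sits at t = (3 − 1)/(9 − 1) = 2/8 ≈ 0.25.
R = 218 + 0.25 × (109 − 218) = 190.75 → 191
G = 183 + 0.25 × (218 − 183) = 191.75 → 192
B = 207 + 0.25 × (127 − 207) = 187 → 187

(191, 192, 187)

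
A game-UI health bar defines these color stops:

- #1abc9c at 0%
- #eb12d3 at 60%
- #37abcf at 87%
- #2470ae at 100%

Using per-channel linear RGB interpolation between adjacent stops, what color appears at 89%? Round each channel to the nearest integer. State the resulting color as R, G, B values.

(52, 162, 202)

89% lies between the 87% and 100% stops, so the local fraction is t = (89 − 87)/(100 − 87) = 2/13 ≈ 0.1538.
#37abcf → (55, 171, 207); #2470ae → (36, 112, 174).
R = 55 + 0.1538 × (36 − 55) = 52.078 → 52
G = 171 + 0.1538 × (112 − 171) = 161.926 → 162
B = 207 + 0.1538 × (174 − 207) = 201.925 → 202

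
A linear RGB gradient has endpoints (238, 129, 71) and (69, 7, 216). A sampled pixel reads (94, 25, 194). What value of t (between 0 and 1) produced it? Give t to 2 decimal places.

Invert the lerp on the R channel (largest span, 169): t = (94 − 238) / (69 − 238) = -144/-169 = 0.85207.
Check on G: (25 − 129)/(7 − 129) = 0.8525 ✓

0.85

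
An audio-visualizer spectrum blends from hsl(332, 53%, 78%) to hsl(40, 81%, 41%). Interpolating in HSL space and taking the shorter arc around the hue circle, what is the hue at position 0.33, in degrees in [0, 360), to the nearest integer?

Hue: 40 − 332 = -292°, but |-292| > 180 so the shorter arc goes the other way: Δh = -292 + 360 = 68°.
H = 332 + 0.33 × (68) = 354.44 → 354°

354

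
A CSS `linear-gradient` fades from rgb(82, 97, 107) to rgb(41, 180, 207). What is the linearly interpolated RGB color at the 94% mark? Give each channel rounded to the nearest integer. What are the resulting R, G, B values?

(43, 175, 201)

94% corresponds to t = 0.94.
R = 82 + 0.94 × (41 − 82) = 82 + 0.94 × -41 = 43.46 → 43
G = 97 + 0.94 × (180 − 97) = 97 + 0.94 × 83 = 175.02 → 175
B = 107 + 0.94 × (207 − 107) = 107 + 0.94 × 100 = 201 → 201
So the blended color is (43, 175, 201), about #2bafc9.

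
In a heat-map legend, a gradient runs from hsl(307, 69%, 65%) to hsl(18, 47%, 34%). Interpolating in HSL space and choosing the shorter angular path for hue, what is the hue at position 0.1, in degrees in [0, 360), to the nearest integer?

Hue: 18 − 307 = -289°, but |-289| > 180 so the shorter arc goes the other way: Δh = -289 + 360 = 71°.
H = 307 + 0.1 × (71) = 314.1 → 314°

314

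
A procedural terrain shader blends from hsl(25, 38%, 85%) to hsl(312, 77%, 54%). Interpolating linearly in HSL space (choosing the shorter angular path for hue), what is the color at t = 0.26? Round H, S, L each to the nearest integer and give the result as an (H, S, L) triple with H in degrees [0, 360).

Hue: 312 − 25 = 287°, but |287| > 180 so the shorter arc goes the other way: Δh = 287 − 360 = -73°.
H = 25 + 0.26 × (-73) = 6.02 → 6°
S = 38 + 0.26 × (77 − 38) = 48.14 → 48%
L = 85 + 0.26 × (54 − 85) = 76.94 → 77%

(6, 48, 77)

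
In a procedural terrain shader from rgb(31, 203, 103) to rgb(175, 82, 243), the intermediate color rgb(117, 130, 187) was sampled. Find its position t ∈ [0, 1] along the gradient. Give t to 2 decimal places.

Invert the lerp on the R channel (largest span, 144): t = (117 − 31) / (175 − 31) = 86/144 = 0.59722.
Check on G: (130 − 203)/(82 − 203) = 0.6033 ✓

0.60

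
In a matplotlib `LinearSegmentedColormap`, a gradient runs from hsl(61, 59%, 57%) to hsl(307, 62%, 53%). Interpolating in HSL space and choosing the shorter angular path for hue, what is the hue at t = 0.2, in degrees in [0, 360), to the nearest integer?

Hue: 307 − 61 = 246°, but |246| > 180 so the shorter arc goes the other way: Δh = 246 − 360 = -114°.
H = 61 + 0.2 × (-114) = 38.2 → 38°

38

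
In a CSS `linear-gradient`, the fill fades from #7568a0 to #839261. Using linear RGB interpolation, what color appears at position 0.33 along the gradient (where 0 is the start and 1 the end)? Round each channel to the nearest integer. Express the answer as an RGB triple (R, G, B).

(122, 118, 139)

#7568a0 → (117, 104, 160); #839261 → (131, 146, 97).
R = 117 + 0.33 × (131 − 117) = 117 + 0.33 × 14 = 121.62 → 122
G = 104 + 0.33 × (146 − 104) = 104 + 0.33 × 42 = 117.86 → 118
B = 160 + 0.33 × (97 − 160) = 160 + 0.33 × -63 = 139.21 → 139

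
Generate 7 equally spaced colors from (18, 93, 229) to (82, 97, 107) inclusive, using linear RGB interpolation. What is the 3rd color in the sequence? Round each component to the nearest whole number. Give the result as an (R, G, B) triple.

With 7 swatches and endpoints inclusive, swatch 3 sits at t = (3 − 1)/(7 − 1) = 2/6 ≈ 0.3333.
R = 18 + 0.3333 × (82 − 18) = 39.331 → 39
G = 93 + 0.3333 × (97 − 93) = 94.333 → 94
B = 229 + 0.3333 × (107 − 229) = 188.337 → 188

(39, 94, 188)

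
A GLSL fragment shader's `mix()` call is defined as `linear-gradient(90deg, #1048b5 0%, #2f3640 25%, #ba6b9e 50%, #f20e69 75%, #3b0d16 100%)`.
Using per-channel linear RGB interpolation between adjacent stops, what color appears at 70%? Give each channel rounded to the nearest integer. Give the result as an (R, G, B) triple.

70% lies between the 50% and 75% stops, so the local fraction is t = (70 − 50)/(75 − 50) = 20/25 ≈ 0.8.
#ba6b9e → (186, 107, 158); #f20e69 → (242, 14, 105).
R = 186 + 0.8 × (242 − 186) = 230.8 → 231
G = 107 + 0.8 × (14 − 107) = 32.6 → 33
B = 158 + 0.8 × (105 − 158) = 115.6 → 116

(231, 33, 116)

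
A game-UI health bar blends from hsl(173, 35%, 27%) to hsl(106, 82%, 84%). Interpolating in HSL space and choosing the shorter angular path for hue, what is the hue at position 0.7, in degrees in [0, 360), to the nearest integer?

126

Hue arc: Δh = 106 − 173 = -67° (|Δh| ≤ 180, already the shorter path).
H = 173 + 0.7 × (-67) = 126.1 → 126°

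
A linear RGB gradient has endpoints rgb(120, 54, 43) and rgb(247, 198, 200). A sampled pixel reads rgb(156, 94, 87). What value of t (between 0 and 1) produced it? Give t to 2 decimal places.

0.28

Invert the lerp on the B channel (largest span, 157): t = (87 − 43) / (200 − 43) = 44/157 = 0.28025.
Check on R: (156 − 120)/(247 − 120) = 0.2835 ✓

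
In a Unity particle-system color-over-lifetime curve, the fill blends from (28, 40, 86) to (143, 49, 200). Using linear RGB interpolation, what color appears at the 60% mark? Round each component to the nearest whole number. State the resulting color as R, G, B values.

60% corresponds to t = 0.6.
R = 28 + 0.6 × (143 − 28) = 28 + 0.6 × 115 = 97 → 97
G = 40 + 0.6 × (49 − 40) = 40 + 0.6 × 9 = 45.4 → 45
B = 86 + 0.6 × (200 − 86) = 86 + 0.6 × 114 = 154.4 → 154
So the blended color is (97, 45, 154), about #612d9a.

(97, 45, 154)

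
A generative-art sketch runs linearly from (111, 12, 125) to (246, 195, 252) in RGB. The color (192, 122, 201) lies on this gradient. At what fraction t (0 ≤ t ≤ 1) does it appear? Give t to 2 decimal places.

0.60

Invert the lerp on the G channel (largest span, 183): t = (122 − 12) / (195 − 12) = 110/183 = 0.60109.
Check on R: (192 − 111)/(246 − 111) = 0.6 ✓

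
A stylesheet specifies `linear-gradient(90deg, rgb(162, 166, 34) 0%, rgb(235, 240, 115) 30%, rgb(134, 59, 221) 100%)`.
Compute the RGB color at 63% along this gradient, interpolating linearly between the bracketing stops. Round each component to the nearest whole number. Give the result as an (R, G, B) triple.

63% lies between the 30% and 100% stops, so the local fraction is t = (63 − 30)/(100 − 30) = 33/70 ≈ 0.4714.
R = 235 + 0.4714 × (134 − 235) = 187.389 → 187
G = 240 + 0.4714 × (59 − 240) = 154.677 → 155
B = 115 + 0.4714 × (221 − 115) = 164.968 → 165

(187, 155, 165)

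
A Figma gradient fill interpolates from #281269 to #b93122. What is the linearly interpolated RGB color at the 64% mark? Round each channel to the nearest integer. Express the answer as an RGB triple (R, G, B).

(133, 38, 60)

#281269 → (40, 18, 105); #b93122 → (185, 49, 34).
64% corresponds to t = 0.64.
R = 40 + 0.64 × (185 − 40) = 40 + 0.64 × 145 = 132.8 → 133
G = 18 + 0.64 × (49 − 18) = 18 + 0.64 × 31 = 37.84 → 38
B = 105 + 0.64 × (34 − 105) = 105 + 0.64 × -71 = 59.56 → 60
So the blended color is (133, 38, 60), about #85263c.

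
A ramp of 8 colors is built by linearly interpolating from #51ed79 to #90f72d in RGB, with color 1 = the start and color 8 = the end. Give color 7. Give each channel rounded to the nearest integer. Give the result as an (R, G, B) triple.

(135, 246, 56)

With 8 swatches and endpoints inclusive, swatch 7 sits at t = (7 − 1)/(8 − 1) = 6/7 ≈ 0.8571.
#51ed79 → (81, 237, 121); #90f72d → (144, 247, 45).
R = 81 + 0.8571 × (144 − 81) = 134.997 → 135
G = 237 + 0.8571 × (247 − 237) = 245.571 → 246
B = 121 + 0.8571 × (45 − 121) = 55.86 → 56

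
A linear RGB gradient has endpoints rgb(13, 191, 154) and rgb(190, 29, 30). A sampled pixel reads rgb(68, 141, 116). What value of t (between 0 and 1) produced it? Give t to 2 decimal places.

0.31

Invert the lerp on the R channel (largest span, 177): t = (68 − 13) / (190 − 13) = 55/177 = 0.31073.
Check on G: (141 − 191)/(29 − 191) = 0.3086 ✓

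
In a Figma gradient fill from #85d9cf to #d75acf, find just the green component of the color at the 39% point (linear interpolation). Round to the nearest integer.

167

G₁ = 217 (from #85d9cf), G₂ = 90 (from #d75acf).
G = 217 + 0.39 × (90 − 217) = 167.47 → 167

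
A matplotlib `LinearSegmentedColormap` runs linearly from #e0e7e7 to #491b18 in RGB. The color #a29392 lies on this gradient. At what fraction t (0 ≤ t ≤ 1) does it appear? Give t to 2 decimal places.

Invert the lerp on the B channel (largest span, 207): t = (146 − 231) / (24 − 231) = -85/-207 = 0.41063.
Check on R: (162 − 224)/(73 − 224) = 0.4106 ✓

0.41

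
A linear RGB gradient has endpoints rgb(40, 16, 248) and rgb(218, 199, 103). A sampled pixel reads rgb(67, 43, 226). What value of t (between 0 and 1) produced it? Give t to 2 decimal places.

Invert the lerp on the G channel (largest span, 183): t = (43 − 16) / (199 − 16) = 27/183 = 0.14754.
Check on R: (67 − 40)/(218 − 40) = 0.1517 ✓

0.15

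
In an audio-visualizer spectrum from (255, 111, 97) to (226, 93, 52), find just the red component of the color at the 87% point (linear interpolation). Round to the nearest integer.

230

R = 255 + 0.87 × (226 − 255) = 229.77 → 230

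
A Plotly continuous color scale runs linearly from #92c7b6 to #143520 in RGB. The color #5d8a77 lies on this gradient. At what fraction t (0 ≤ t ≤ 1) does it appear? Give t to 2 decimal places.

Invert the lerp on the B channel (largest span, 150): t = (119 − 182) / (32 − 182) = -63/-150 = 0.42.
Check on R: (93 − 146)/(20 − 146) = 0.4206 ✓

0.42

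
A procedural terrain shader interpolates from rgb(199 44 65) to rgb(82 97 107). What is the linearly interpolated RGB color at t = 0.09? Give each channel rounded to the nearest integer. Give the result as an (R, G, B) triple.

R = 199 + 0.09 × (82 − 199) = 199 + 0.09 × -117 = 188.47 → 188
G = 44 + 0.09 × (97 − 44) = 44 + 0.09 × 53 = 48.77 → 49
B = 65 + 0.09 × (107 − 65) = 65 + 0.09 × 42 = 68.78 → 69
So the blended color is (188, 49, 69), about #bc3145.

(188, 49, 69)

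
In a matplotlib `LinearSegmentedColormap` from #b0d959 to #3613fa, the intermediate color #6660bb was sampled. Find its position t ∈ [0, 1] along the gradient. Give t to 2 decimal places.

Invert the lerp on the G channel (largest span, 198): t = (96 − 217) / (19 − 217) = -121/-198 = 0.61111.
Check on R: (102 − 176)/(54 − 176) = 0.6066 ✓

0.61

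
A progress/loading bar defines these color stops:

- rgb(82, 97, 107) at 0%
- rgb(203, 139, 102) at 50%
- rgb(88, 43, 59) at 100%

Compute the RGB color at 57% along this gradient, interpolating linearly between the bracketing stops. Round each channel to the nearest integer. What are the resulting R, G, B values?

(187, 126, 96)

57% lies between the 50% and 100% stops, so the local fraction is t = (57 − 50)/(100 − 50) = 7/50 ≈ 0.14.
R = 203 + 0.14 × (88 − 203) = 186.9 → 187
G = 139 + 0.14 × (43 − 139) = 125.56 → 126
B = 102 + 0.14 × (59 − 102) = 95.98 → 96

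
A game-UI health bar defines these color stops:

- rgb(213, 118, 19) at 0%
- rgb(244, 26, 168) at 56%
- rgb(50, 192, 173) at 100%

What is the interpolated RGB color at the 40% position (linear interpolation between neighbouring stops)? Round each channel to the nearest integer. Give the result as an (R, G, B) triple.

40% lies between the 0% and 56% stops, so the local fraction is t = (40 − 0)/(56 − 0) = 40/56 ≈ 0.7143.
R = 213 + 0.7143 × (244 − 213) = 235.143 → 235
G = 118 + 0.7143 × (26 − 118) = 52.284 → 52
B = 19 + 0.7143 × (168 − 19) = 125.431 → 125

(235, 52, 125)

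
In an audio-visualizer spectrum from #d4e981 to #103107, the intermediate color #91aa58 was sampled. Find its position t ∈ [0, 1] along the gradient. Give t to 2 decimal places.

0.34

Invert the lerp on the R channel (largest span, 196): t = (145 − 212) / (16 − 212) = -67/-196 = 0.34184.
Check on G: (170 − 233)/(49 − 233) = 0.3424 ✓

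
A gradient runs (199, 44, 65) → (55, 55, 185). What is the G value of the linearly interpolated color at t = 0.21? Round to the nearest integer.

46

G = 44 + 0.21 × (55 − 44) = 46.31 → 46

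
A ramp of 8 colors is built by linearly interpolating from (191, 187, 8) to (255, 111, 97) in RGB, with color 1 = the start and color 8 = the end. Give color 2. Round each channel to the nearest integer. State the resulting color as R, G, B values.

(200, 176, 21)

With 8 swatches and endpoints inclusive, swatch 2 sits at t = (2 − 1)/(8 − 1) = 1/7 ≈ 0.1429.
R = 191 + 0.1429 × (255 − 191) = 200.146 → 200
G = 187 + 0.1429 × (111 − 187) = 176.14 → 176
B = 8 + 0.1429 × (97 − 8) = 20.718 → 21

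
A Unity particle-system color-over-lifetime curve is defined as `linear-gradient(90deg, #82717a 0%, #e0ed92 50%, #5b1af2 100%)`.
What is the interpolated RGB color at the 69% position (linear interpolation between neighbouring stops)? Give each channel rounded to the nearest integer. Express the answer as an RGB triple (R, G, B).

69% lies between the 50% and 100% stops, so the local fraction is t = (69 − 50)/(100 − 50) = 19/50 ≈ 0.38.
#e0ed92 → (224, 237, 146); #5b1af2 → (91, 26, 242).
R = 224 + 0.38 × (91 − 224) = 173.46 → 173
G = 237 + 0.38 × (26 − 237) = 156.82 → 157
B = 146 + 0.38 × (242 − 146) = 182.48 → 182

(173, 157, 182)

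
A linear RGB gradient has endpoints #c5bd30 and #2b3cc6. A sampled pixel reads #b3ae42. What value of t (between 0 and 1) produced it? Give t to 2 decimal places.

0.12

Invert the lerp on the R channel (largest span, 154): t = (179 − 197) / (43 − 197) = -18/-154 = 0.11688.
Check on G: (174 − 189)/(60 − 189) = 0.1163 ✓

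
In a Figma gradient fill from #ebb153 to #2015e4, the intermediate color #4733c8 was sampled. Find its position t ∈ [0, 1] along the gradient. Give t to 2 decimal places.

Invert the lerp on the R channel (largest span, 203): t = (71 − 235) / (32 − 235) = -164/-203 = 0.80788.
Check on G: (51 − 177)/(21 − 177) = 0.8077 ✓

0.81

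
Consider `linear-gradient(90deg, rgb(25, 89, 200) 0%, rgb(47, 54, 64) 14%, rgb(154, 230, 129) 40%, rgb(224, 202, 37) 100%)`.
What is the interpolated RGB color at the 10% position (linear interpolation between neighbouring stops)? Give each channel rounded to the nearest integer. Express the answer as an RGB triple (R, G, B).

10% lies between the 0% and 14% stops, so the local fraction is t = (10 − 0)/(14 − 0) = 10/14 ≈ 0.7143.
R = 25 + 0.7143 × (47 − 25) = 40.715 → 41
G = 89 + 0.7143 × (54 − 89) = 63.999 → 64
B = 200 + 0.7143 × (64 − 200) = 102.855 → 103

(41, 64, 103)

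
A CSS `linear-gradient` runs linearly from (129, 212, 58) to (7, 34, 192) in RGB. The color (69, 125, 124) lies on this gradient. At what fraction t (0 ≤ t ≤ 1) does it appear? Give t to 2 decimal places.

Invert the lerp on the G channel (largest span, 178): t = (125 − 212) / (34 − 212) = -87/-178 = 0.48876.
Check on R: (69 − 129)/(7 − 129) = 0.4918 ✓

0.49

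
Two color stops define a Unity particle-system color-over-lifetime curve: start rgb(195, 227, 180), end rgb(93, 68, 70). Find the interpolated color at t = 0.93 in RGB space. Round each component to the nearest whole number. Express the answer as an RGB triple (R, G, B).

(100, 79, 78)

R = 195 + 0.93 × (93 − 195) = 195 + 0.93 × -102 = 100.14 → 100
G = 227 + 0.93 × (68 − 227) = 227 + 0.93 × -159 = 79.13 → 79
B = 180 + 0.93 × (70 − 180) = 180 + 0.93 × -110 = 77.7 → 78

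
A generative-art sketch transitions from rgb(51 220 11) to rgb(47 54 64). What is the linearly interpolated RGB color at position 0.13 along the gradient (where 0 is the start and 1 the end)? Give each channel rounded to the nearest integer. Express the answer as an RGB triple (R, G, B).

(50, 198, 18)

R = 51 + 0.13 × (47 − 51) = 51 + 0.13 × -4 = 50.48 → 50
G = 220 + 0.13 × (54 − 220) = 220 + 0.13 × -166 = 198.42 → 198
B = 11 + 0.13 × (64 − 11) = 11 + 0.13 × 53 = 17.89 → 18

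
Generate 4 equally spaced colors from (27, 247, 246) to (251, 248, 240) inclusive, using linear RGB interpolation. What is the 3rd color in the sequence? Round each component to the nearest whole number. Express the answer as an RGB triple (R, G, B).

With 4 swatches and endpoints inclusive, swatch 3 sits at t = (3 − 1)/(4 − 1) = 2/3 ≈ 0.6667.
R = 27 + 0.6667 × (251 − 27) = 176.341 → 176
G = 247 + 0.6667 × (248 − 247) = 247.667 → 248
B = 246 + 0.6667 × (240 − 246) = 242 → 242

(176, 248, 242)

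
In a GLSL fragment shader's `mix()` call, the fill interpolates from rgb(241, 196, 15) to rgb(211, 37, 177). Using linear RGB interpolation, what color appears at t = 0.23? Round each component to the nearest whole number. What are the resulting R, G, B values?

R = 241 + 0.23 × (211 − 241) = 241 + 0.23 × -30 = 234.1 → 234
G = 196 + 0.23 × (37 − 196) = 196 + 0.23 × -159 = 159.43 → 159
B = 15 + 0.23 × (177 − 15) = 15 + 0.23 × 162 = 52.26 → 52
So the blended color is (234, 159, 52), about #ea9f34.

(234, 159, 52)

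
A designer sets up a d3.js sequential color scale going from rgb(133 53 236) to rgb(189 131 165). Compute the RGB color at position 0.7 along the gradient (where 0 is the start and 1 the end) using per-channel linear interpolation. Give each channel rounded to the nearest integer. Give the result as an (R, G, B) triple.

R = 133 + 0.7 × (189 − 133) = 133 + 0.7 × 56 = 172.2 → 172
G = 53 + 0.7 × (131 − 53) = 53 + 0.7 × 78 = 107.6 → 108
B = 236 + 0.7 × (165 − 236) = 236 + 0.7 × -71 = 186.3 → 186
So the blended color is (172, 108, 186), about #ac6cba.

(172, 108, 186)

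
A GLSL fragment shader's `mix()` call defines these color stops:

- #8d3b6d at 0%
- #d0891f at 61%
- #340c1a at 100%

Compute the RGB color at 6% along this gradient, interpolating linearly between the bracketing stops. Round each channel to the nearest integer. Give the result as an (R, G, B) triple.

(148, 67, 101)

6% lies between the 0% and 61% stops, so the local fraction is t = (6 − 0)/(61 − 0) = 6/61 ≈ 0.0984.
#8d3b6d → (141, 59, 109); #d0891f → (208, 137, 31).
R = 141 + 0.0984 × (208 − 141) = 147.593 → 148
G = 59 + 0.0984 × (137 − 59) = 66.675 → 67
B = 109 + 0.0984 × (31 − 109) = 101.325 → 101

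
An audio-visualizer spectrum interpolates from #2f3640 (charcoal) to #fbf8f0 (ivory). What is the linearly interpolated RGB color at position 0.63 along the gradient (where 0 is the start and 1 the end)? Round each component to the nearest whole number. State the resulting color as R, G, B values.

#2f3640 → (47, 54, 64); #fbf8f0 → (251, 248, 240).
R = 47 + 0.63 × (251 − 47) = 47 + 0.63 × 204 = 175.52 → 176
G = 54 + 0.63 × (248 − 54) = 54 + 0.63 × 194 = 176.22 → 176
B = 64 + 0.63 × (240 − 64) = 64 + 0.63 × 176 = 174.88 → 175

(176, 176, 175)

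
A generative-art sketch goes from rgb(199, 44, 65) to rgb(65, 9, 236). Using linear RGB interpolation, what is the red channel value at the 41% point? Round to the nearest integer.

R = 199 + 0.41 × (65 − 199) = 144.06 → 144

144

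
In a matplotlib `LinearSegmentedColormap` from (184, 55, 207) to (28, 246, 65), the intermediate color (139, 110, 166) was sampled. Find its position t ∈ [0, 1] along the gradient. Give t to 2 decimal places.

0.29

Invert the lerp on the G channel (largest span, 191): t = (110 − 55) / (246 − 55) = 55/191 = 0.28796.
Check on R: (139 − 184)/(28 − 184) = 0.2885 ✓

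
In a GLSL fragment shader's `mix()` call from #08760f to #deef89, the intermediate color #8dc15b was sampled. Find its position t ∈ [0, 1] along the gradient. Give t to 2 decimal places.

0.62

Invert the lerp on the R channel (largest span, 214): t = (141 − 8) / (222 − 8) = 133/214 = 0.6215.
Check on G: (193 − 118)/(239 − 118) = 0.6198 ✓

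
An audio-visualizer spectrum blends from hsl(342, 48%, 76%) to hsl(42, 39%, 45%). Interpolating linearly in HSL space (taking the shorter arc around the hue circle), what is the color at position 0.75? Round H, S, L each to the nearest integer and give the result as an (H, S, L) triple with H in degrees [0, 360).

Hue: 42 − 342 = -300°, but |-300| > 180 so the shorter arc goes the other way: Δh = -300 + 360 = 60°.
H = 342 + 0.75 × (60) = 387 → 387 → 387 mod 360 = 27°
S = 48 + 0.75 × (39 − 48) = 41.25 → 41%
L = 76 + 0.75 × (45 − 76) = 52.75 → 53%

(27, 41, 53)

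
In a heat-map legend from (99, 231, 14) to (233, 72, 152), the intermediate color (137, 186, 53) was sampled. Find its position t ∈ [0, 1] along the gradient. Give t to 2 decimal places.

0.28

Invert the lerp on the G channel (largest span, 159): t = (186 − 231) / (72 − 231) = -45/-159 = 0.28302.
Check on R: (137 − 99)/(233 − 99) = 0.2836 ✓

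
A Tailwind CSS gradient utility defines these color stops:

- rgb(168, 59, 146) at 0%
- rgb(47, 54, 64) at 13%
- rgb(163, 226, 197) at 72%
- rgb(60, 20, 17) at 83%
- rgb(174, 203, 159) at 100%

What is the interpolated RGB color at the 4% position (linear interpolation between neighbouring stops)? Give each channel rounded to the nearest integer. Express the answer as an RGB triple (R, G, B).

4% lies between the 0% and 13% stops, so the local fraction is t = (4 − 0)/(13 − 0) = 4/13 ≈ 0.3077.
R = 168 + 0.3077 × (47 − 168) = 130.768 → 131
G = 59 + 0.3077 × (54 − 59) = 57.462 → 57
B = 146 + 0.3077 × (64 − 146) = 120.769 → 121

(131, 57, 121)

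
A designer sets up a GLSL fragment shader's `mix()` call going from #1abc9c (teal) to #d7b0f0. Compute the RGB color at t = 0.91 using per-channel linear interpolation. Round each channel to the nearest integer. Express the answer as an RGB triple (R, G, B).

(198, 177, 232)

#1abc9c → (26, 188, 156); #d7b0f0 → (215, 176, 240).
R = 26 + 0.91 × (215 − 26) = 26 + 0.91 × 189 = 197.99 → 198
G = 188 + 0.91 × (176 − 188) = 188 + 0.91 × -12 = 177.08 → 177
B = 156 + 0.91 × (240 − 156) = 156 + 0.91 × 84 = 232.44 → 232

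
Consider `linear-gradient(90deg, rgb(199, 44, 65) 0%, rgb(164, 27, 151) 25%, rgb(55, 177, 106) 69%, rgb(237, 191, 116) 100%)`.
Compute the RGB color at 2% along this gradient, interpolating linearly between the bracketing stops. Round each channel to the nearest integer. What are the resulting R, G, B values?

(196, 43, 72)

2% lies between the 0% and 25% stops, so the local fraction is t = (2 − 0)/(25 − 0) = 2/25 ≈ 0.08.
R = 199 + 0.08 × (164 − 199) = 196.2 → 196
G = 44 + 0.08 × (27 − 44) = 42.64 → 43
B = 65 + 0.08 × (151 − 65) = 71.88 → 72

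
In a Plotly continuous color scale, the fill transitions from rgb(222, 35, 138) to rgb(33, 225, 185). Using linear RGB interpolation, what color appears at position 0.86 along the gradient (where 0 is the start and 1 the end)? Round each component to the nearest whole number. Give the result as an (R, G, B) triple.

(59, 198, 178)

R = 222 + 0.86 × (33 − 222) = 222 + 0.86 × -189 = 59.46 → 59
G = 35 + 0.86 × (225 − 35) = 35 + 0.86 × 190 = 198.4 → 198
B = 138 + 0.86 × (185 − 138) = 138 + 0.86 × 47 = 178.42 → 178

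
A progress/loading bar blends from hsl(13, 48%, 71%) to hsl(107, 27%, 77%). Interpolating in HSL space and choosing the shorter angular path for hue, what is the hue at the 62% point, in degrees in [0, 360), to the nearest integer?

Hue arc: Δh = 107 − 13 = 94° (|Δh| ≤ 180, already the shorter path).
H = 13 + 0.62 × (94) = 71.28 → 71°

71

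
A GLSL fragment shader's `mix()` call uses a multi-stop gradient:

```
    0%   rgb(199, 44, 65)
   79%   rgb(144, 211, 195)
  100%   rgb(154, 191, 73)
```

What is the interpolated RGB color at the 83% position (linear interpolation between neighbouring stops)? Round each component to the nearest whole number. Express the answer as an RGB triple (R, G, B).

(146, 207, 172)

83% lies between the 79% and 100% stops, so the local fraction is t = (83 − 79)/(100 − 79) = 4/21 ≈ 0.1905.
R = 144 + 0.1905 × (154 − 144) = 145.905 → 146
G = 211 + 0.1905 × (191 − 211) = 207.19 → 207
B = 195 + 0.1905 × (73 − 195) = 171.759 → 172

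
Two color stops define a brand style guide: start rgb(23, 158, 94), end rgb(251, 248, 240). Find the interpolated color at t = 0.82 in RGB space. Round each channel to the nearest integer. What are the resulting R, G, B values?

R = 23 + 0.82 × (251 − 23) = 23 + 0.82 × 228 = 209.96 → 210
G = 158 + 0.82 × (248 − 158) = 158 + 0.82 × 90 = 231.8 → 232
B = 94 + 0.82 × (240 − 94) = 94 + 0.82 × 146 = 213.72 → 214
So the blended color is (210, 232, 214), about #d2e8d6.

(210, 232, 214)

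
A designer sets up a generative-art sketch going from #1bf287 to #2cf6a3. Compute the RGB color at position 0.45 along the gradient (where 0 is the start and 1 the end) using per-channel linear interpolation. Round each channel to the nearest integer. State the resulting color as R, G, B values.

#1bf287 → (27, 242, 135); #2cf6a3 → (44, 246, 163).
R = 27 + 0.45 × (44 − 27) = 27 + 0.45 × 17 = 34.65 → 35
G = 242 + 0.45 × (246 − 242) = 242 + 0.45 × 4 = 243.8 → 244
B = 135 + 0.45 × (163 − 135) = 135 + 0.45 × 28 = 147.6 → 148

(35, 244, 148)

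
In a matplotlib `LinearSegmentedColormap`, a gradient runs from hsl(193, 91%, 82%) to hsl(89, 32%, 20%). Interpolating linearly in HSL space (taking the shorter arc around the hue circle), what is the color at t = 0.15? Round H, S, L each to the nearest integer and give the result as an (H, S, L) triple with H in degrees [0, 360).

Hue arc: Δh = 89 − 193 = -104° (|Δh| ≤ 180, already the shorter path).
H = 193 + 0.15 × (-104) = 177.4 → 177°
S = 91 + 0.15 × (32 − 91) = 82.15 → 82%
L = 82 + 0.15 × (20 − 82) = 72.7 → 73%

(177, 82, 73)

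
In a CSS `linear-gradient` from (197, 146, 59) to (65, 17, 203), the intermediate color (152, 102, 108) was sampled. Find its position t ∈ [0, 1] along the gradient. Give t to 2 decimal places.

Invert the lerp on the B channel (largest span, 144): t = (108 − 59) / (203 − 59) = 49/144 = 0.34028.
Check on R: (152 − 197)/(65 − 197) = 0.3409 ✓

0.34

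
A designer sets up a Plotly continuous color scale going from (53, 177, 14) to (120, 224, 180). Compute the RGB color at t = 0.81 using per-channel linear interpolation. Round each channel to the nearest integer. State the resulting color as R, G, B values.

(107, 215, 148)

R = 53 + 0.81 × (120 − 53) = 53 + 0.81 × 67 = 107.27 → 107
G = 177 + 0.81 × (224 − 177) = 177 + 0.81 × 47 = 215.07 → 215
B = 14 + 0.81 × (180 − 14) = 14 + 0.81 × 166 = 148.46 → 148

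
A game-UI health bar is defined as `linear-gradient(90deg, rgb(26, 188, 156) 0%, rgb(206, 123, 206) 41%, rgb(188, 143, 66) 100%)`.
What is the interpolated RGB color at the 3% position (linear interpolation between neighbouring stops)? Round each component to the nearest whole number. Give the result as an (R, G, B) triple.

3% lies between the 0% and 41% stops, so the local fraction is t = (3 − 0)/(41 − 0) = 3/41 ≈ 0.0732.
R = 26 + 0.0732 × (206 − 26) = 39.176 → 39
G = 188 + 0.0732 × (123 − 188) = 183.242 → 183
B = 156 + 0.0732 × (206 − 156) = 159.66 → 160

(39, 183, 160)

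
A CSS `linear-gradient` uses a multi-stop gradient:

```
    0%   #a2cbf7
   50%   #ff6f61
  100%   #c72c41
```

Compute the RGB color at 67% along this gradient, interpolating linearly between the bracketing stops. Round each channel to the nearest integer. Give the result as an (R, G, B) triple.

(236, 88, 86)

67% lies between the 50% and 100% stops, so the local fraction is t = (67 − 50)/(100 − 50) = 17/50 ≈ 0.34.
#ff6f61 → (255, 111, 97); #c72c41 → (199, 44, 65).
R = 255 + 0.34 × (199 − 255) = 235.96 → 236
G = 111 + 0.34 × (44 − 111) = 88.22 → 88
B = 97 + 0.34 × (65 − 97) = 86.12 → 86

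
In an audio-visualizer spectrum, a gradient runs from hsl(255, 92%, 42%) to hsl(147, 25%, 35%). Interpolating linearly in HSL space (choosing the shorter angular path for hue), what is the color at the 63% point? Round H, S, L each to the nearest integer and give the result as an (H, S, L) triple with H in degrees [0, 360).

(187, 50, 38)

Hue arc: Δh = 147 − 255 = -108° (|Δh| ≤ 180, already the shorter path).
H = 255 + 0.63 × (-108) = 186.96 → 187°
S = 92 + 0.63 × (25 − 92) = 49.79 → 50%
L = 42 + 0.63 × (35 − 42) = 37.59 → 38%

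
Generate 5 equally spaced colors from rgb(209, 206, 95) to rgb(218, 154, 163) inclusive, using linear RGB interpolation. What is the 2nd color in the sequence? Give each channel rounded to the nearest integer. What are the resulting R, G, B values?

With 5 swatches and endpoints inclusive, swatch 2 sits at t = (2 − 1)/(5 − 1) = 1/4 ≈ 0.25.
R = 209 + 0.25 × (218 − 209) = 211.25 → 211
G = 206 + 0.25 × (154 − 206) = 193 → 193
B = 95 + 0.25 × (163 − 95) = 112 → 112

(211, 193, 112)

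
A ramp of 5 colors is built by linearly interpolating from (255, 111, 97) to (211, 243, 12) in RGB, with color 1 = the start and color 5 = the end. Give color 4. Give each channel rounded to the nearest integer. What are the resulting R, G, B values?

(222, 210, 33)

With 5 swatches and endpoints inclusive, swatch 4 sits at t = (4 − 1)/(5 − 1) = 3/4 ≈ 0.75.
R = 255 + 0.75 × (211 − 255) = 222 → 222
G = 111 + 0.75 × (243 − 111) = 210 → 210
B = 97 + 0.75 × (12 − 97) = 33.25 → 33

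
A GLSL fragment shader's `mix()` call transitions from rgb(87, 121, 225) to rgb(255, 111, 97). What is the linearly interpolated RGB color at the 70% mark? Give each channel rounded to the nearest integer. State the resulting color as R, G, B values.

70% corresponds to t = 0.7.
R = 87 + 0.7 × (255 − 87) = 87 + 0.7 × 168 = 204.6 → 205
G = 121 + 0.7 × (111 − 121) = 121 + 0.7 × -10 = 114 → 114
B = 225 + 0.7 × (97 − 225) = 225 + 0.7 × -128 = 135.4 → 135
So the blended color is (205, 114, 135), about #cd7287.

(205, 114, 135)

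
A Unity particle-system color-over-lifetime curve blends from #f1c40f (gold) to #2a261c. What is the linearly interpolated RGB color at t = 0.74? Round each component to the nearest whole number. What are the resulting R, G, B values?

(94, 79, 25)

#f1c40f → (241, 196, 15); #2a261c → (42, 38, 28).
R = 241 + 0.74 × (42 − 241) = 241 + 0.74 × -199 = 93.74 → 94
G = 196 + 0.74 × (38 − 196) = 196 + 0.74 × -158 = 79.08 → 79
B = 15 + 0.74 × (28 − 15) = 15 + 0.74 × 13 = 24.62 → 25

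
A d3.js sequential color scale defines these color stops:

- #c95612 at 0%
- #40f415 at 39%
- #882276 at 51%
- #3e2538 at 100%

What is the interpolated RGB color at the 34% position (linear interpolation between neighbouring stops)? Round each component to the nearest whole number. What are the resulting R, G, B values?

(82, 224, 21)

34% lies between the 0% and 39% stops, so the local fraction is t = (34 − 0)/(39 − 0) = 34/39 ≈ 0.8718.
#c95612 → (201, 86, 18); #40f415 → (64, 244, 21).
R = 201 + 0.8718 × (64 − 201) = 81.563 → 82
G = 86 + 0.8718 × (244 − 86) = 223.744 → 224
B = 18 + 0.8718 × (21 − 18) = 20.615 → 21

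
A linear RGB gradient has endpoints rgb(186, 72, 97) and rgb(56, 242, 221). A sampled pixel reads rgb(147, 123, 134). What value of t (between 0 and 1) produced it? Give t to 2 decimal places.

0.30

Invert the lerp on the G channel (largest span, 170): t = (123 − 72) / (242 − 72) = 51/170 = 0.3.
Check on R: (147 − 186)/(56 − 186) = 0.3 ✓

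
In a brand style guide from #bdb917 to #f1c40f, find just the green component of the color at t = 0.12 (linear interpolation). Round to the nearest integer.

186

G₁ = 185 (from #bdb917), G₂ = 196 (from #f1c40f).
G = 185 + 0.12 × (196 − 185) = 186.32 → 186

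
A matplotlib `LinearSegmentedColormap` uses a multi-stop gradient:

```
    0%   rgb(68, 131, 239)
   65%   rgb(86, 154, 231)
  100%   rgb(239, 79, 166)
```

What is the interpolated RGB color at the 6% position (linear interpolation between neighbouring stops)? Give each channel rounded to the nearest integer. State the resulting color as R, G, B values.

6% lies between the 0% and 65% stops, so the local fraction is t = (6 − 0)/(65 − 0) = 6/65 ≈ 0.0923.
R = 68 + 0.0923 × (86 − 68) = 69.661 → 70
G = 131 + 0.0923 × (154 − 131) = 133.123 → 133
B = 239 + 0.0923 × (231 − 239) = 238.262 → 238

(70, 133, 238)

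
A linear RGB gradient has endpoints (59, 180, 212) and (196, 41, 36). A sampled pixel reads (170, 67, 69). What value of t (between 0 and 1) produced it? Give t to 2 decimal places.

0.81

Invert the lerp on the B channel (largest span, 176): t = (69 − 212) / (36 − 212) = -143/-176 = 0.8125.
Check on R: (170 − 59)/(196 − 59) = 0.8102 ✓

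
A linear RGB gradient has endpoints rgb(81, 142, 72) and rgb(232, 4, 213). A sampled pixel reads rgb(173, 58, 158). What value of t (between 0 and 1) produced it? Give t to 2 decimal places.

Invert the lerp on the R channel (largest span, 151): t = (173 − 81) / (232 − 81) = 92/151 = 0.60927.
Check on G: (58 − 142)/(4 − 142) = 0.6087 ✓

0.61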